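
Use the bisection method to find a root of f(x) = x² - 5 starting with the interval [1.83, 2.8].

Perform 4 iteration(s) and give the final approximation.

f(x) = x² - 5
Initial interval: [1.83, 2.8]

Iteration 1:
  c_1 = (1.830000 + 2.800000)/2 = 2.315000
  f(c_1) = f(2.315000) = 0.359225
  f(a) × f(c) < 0, new interval: [1.830000, 2.315000]
Iteration 2:
  c_2 = (1.830000 + 2.315000)/2 = 2.072500
  f(c_2) = f(2.072500) = -0.704744
  f(a) × f(c) ≥ 0, new interval: [2.072500, 2.315000]
Iteration 3:
  c_3 = (2.072500 + 2.315000)/2 = 2.193750
  f(c_3) = f(2.193750) = -0.187461
  f(a) × f(c) ≥ 0, new interval: [2.193750, 2.315000]
Iteration 4:
  c_4 = (2.193750 + 2.315000)/2 = 2.254375
  f(c_4) = f(2.254375) = 0.082207
  f(a) × f(c) < 0, new interval: [2.193750, 2.254375]

After 4 iteration(s), the approximation is c_4 = 2.254375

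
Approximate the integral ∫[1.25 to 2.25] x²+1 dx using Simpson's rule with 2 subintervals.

f(x) = x²+1
a = 1.25, b = 2.25, n = 2
h = (b - a)/n = 0.500000

Simpson's rule: (h/3)[f(x₀) + 4f(x₁) + 2f(x₂) + ... + f(xₙ)]

x_0 = 1.2500, f(x_0) = 2.562500, coefficient = 1
x_1 = 1.7500, f(x_1) = 4.062500, coefficient = 4
x_2 = 2.2500, f(x_2) = 6.062500, coefficient = 1

I ≈ (0.500000/3) × 24.875000 = 4.145833
Exact value: 4.145833
Error: 0.000000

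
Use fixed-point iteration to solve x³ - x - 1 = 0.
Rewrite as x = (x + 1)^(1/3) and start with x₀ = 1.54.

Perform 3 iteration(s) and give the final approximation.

Equation: x³ - x - 1 = 0
Fixed-point form: x = (x + 1)^(1/3)
x₀ = 1.54

x_1 = g(1.540000) = 1.364409
x_2 = g(1.364409) = 1.332215
x_3 = g(1.332215) = 1.326140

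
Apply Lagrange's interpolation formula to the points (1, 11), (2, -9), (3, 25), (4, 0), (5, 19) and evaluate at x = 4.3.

Lagrange interpolation formula:
P(x) = Σ yᵢ × Lᵢ(x)
where Lᵢ(x) = Π_{j≠i} (x - xⱼ)/(xᵢ - xⱼ)

L_0(4.3) = (4.3 - 2)/(1 - 2) × (4.3 - 3)/(1 - 3) × (4.3 - 4)/(1 - 4) × (4.3 - 5)/(1 - 5) = -0.026162
L_1(4.3) = (4.3 - 1)/(2 - 1) × (4.3 - 3)/(2 - 3) × (4.3 - 4)/(2 - 4) × (4.3 - 5)/(2 - 5) = 0.150150
L_2(4.3) = (4.3 - 1)/(3 - 1) × (4.3 - 2)/(3 - 2) × (4.3 - 4)/(3 - 4) × (4.3 - 5)/(3 - 5) = -0.398475
L_3(4.3) = (4.3 - 1)/(4 - 1) × (4.3 - 2)/(4 - 2) × (4.3 - 3)/(4 - 3) × (4.3 - 5)/(4 - 5) = 1.151150
L_4(4.3) = (4.3 - 1)/(5 - 1) × (4.3 - 2)/(5 - 2) × (4.3 - 3)/(5 - 3) × (4.3 - 4)/(5 - 4) = 0.123337

P(4.3) = 11×L_0(4.3) + (-9)×L_1(4.3) + 25×L_2(4.3) + 0×L_3(4.3) + 19×L_4(4.3)
P(4.3) = -9.257600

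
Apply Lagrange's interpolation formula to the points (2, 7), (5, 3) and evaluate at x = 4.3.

Lagrange interpolation formula:
P(x) = Σ yᵢ × Lᵢ(x)
where Lᵢ(x) = Π_{j≠i} (x - xⱼ)/(xᵢ - xⱼ)

L_0(4.3) = (4.3 - 5)/(2 - 5) = 0.233333
L_1(4.3) = (4.3 - 2)/(5 - 2) = 0.766667

P(4.3) = 7×L_0(4.3) + 3×L_1(4.3)
P(4.3) = 3.933333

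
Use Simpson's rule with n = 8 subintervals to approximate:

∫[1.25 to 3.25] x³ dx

f(x) = x³
a = 1.25, b = 3.25, n = 8
h = (b - a)/n = 0.250000

Simpson's rule: (h/3)[f(x₀) + 4f(x₁) + 2f(x₂) + ... + f(xₙ)]

x_0 = 1.2500, f(x_0) = 1.953125, coefficient = 1
x_1 = 1.5000, f(x_1) = 3.375000, coefficient = 4
x_2 = 1.7500, f(x_2) = 5.359375, coefficient = 2
x_3 = 2.0000, f(x_3) = 8.000000, coefficient = 4
x_4 = 2.2500, f(x_4) = 11.390625, coefficient = 2
x_5 = 2.5000, f(x_5) = 15.625000, coefficient = 4
x_6 = 2.7500, f(x_6) = 20.796875, coefficient = 2
x_7 = 3.0000, f(x_7) = 27.000000, coefficient = 4
x_8 = 3.2500, f(x_8) = 34.328125, coefficient = 1

I ≈ (0.250000/3) × 327.375000 = 27.281250
Exact value: 27.281250
Error: 0.000000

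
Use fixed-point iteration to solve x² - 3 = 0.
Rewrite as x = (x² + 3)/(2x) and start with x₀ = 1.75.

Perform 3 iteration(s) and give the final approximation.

Equation: x² - 3 = 0
Fixed-point form: x = (x² + 3)/(2x)
x₀ = 1.75

x_1 = g(1.750000) = 1.732143
x_2 = g(1.732143) = 1.732051
x_3 = g(1.732051) = 1.732051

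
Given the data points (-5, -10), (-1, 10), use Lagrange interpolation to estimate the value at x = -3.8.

Lagrange interpolation formula:
P(x) = Σ yᵢ × Lᵢ(x)
where Lᵢ(x) = Π_{j≠i} (x - xⱼ)/(xᵢ - xⱼ)

L_0(-3.8) = (-3.8 - (-1))/(-5 - (-1)) = 0.700000
L_1(-3.8) = (-3.8 - (-5))/(-1 - (-5)) = 0.300000

P(-3.8) = (-10)×L_0(-3.8) + 10×L_1(-3.8)
P(-3.8) = -4.000000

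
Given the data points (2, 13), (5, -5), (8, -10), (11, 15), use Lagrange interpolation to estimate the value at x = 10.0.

Lagrange interpolation formula:
P(x) = Σ yᵢ × Lᵢ(x)
where Lᵢ(x) = Π_{j≠i} (x - xⱼ)/(xᵢ - xⱼ)

L_0(10.0) = (10.0 - 5)/(2 - 5) × (10.0 - 8)/(2 - 8) × (10.0 - 11)/(2 - 11) = 0.061728
L_1(10.0) = (10.0 - 2)/(5 - 2) × (10.0 - 8)/(5 - 8) × (10.0 - 11)/(5 - 11) = -0.296296
L_2(10.0) = (10.0 - 2)/(8 - 2) × (10.0 - 5)/(8 - 5) × (10.0 - 11)/(8 - 11) = 0.740741
L_3(10.0) = (10.0 - 2)/(11 - 2) × (10.0 - 5)/(11 - 5) × (10.0 - 8)/(11 - 8) = 0.493827

P(10.0) = 13×L_0(10.0) + (-5)×L_1(10.0) + (-10)×L_2(10.0) + 15×L_3(10.0)
P(10.0) = 2.283951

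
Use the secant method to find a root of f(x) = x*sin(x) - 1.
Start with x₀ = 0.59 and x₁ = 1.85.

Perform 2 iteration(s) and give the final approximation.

f(x) = x*sin(x) - 1
x₀ = 0.59, x₁ = 1.85

Secant formula: x_{n+1} = x_n - f(x_n)(x_n - x_{n-1})/(f(x_n) - f(x_{n-1}))

Iteration 1:
  f(0.590000) = -0.671747
  f(1.850000) = 0.778359
  x_2 = 1.850000 - 0.778359×(1.850000 - 0.590000)/(0.778359 - (-0.671747))
       = 1.173682
Iteration 2:
  f(1.850000) = 0.778359
  f(1.173682) = 0.082347
  x_3 = 1.173682 - 0.082347×(1.173682 - 1.850000)/(0.082347 - 0.778359)
       = 1.093665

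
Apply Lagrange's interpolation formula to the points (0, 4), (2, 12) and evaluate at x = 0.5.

Lagrange interpolation formula:
P(x) = Σ yᵢ × Lᵢ(x)
where Lᵢ(x) = Π_{j≠i} (x - xⱼ)/(xᵢ - xⱼ)

L_0(0.5) = (0.5 - 2)/(0 - 2) = 0.750000
L_1(0.5) = (0.5 - 0)/(2 - 0) = 0.250000

P(0.5) = 4×L_0(0.5) + 12×L_1(0.5)
P(0.5) = 6.000000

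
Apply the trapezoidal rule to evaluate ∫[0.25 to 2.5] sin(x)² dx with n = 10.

f(x) = sin(x)²
a = 0.25, b = 2.5, n = 10
h = (b - a)/n = 0.225000

Trapezoidal rule: (h/2)[f(x₀) + 2f(x₁) + 2f(x₂) + ... + f(xₙ)]

x_0 = 0.2500, f(x_0) = 0.061209, coefficient = 1
x_1 = 0.4750, f(x_1) = 0.209158, coefficient = 2
x_2 = 0.7000, f(x_2) = 0.415016, coefficient = 2
x_3 = 0.9250, f(x_3) = 0.637795, coefficient = 2
x_4 = 1.1500, f(x_4) = 0.833138, coefficient = 2
x_5 = 1.3750, f(x_5) = 0.962151, coefficient = 2
x_6 = 1.6000, f(x_6) = 0.999147, coefficient = 2
x_7 = 1.8250, f(x_7) = 0.936760, coefficient = 2
x_8 = 2.0500, f(x_8) = 0.787412, coefficient = 2
x_9 = 2.2750, f(x_9) = 0.580838, coefficient = 2
x_10 = 2.5000, f(x_10) = 0.358169, coefficient = 1

I ≈ (0.225000/2) × 13.142212 = 1.478499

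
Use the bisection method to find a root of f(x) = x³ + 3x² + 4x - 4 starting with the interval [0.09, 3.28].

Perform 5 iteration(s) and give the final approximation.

f(x) = x³ + 3x² + 4x - 4
Initial interval: [0.09, 3.28]

Iteration 1:
  c_1 = (0.090000 + 3.280000)/2 = 1.685000
  f(c_1) = f(1.685000) = 16.041769
  f(a) × f(c) < 0, new interval: [0.090000, 1.685000]
Iteration 2:
  c_2 = (0.090000 + 1.685000)/2 = 0.887500
  f(c_2) = f(0.887500) = 2.612014
  f(a) × f(c) < 0, new interval: [0.090000, 0.887500]
Iteration 3:
  c_3 = (0.090000 + 0.887500)/2 = 0.488750
  f(c_3) = f(0.488750) = -1.211619
  f(a) × f(c) ≥ 0, new interval: [0.488750, 0.887500]
Iteration 4:
  c_4 = (0.488750 + 0.887500)/2 = 0.688125
  f(c_4) = f(0.688125) = 0.498886
  f(a) × f(c) < 0, new interval: [0.488750, 0.688125]
Iteration 5:
  c_5 = (0.488750 + 0.688125)/2 = 0.588437
  f(c_5) = f(0.588437) = -0.403722
  f(a) × f(c) ≥ 0, new interval: [0.588437, 0.688125]

After 5 iteration(s), the approximation is c_5 = 0.588437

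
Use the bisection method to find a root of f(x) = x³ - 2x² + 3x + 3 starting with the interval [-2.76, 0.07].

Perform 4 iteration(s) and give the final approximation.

f(x) = x³ - 2x² + 3x + 3
Initial interval: [-2.76, 0.07]

Iteration 1:
  c_1 = (-2.760000 + 0.070000)/2 = -1.345000
  f(c_1) = f(-1.345000) = -7.086189
  f(a) × f(c) ≥ 0, new interval: [-1.345000, 0.070000]
Iteration 2:
  c_2 = (-1.345000 + 0.070000)/2 = -0.637500
  f(c_2) = f(-0.637500) = 0.015604
  f(a) × f(c) < 0, new interval: [-1.345000, -0.637500]
Iteration 3:
  c_3 = (-1.345000 + (-0.637500))/2 = -0.991250
  f(c_3) = f(-0.991250) = -2.912882
  f(a) × f(c) ≥ 0, new interval: [-0.991250, -0.637500]
Iteration 4:
  c_4 = (-0.991250 + (-0.637500))/2 = -0.814375
  f(c_4) = f(-0.814375) = -1.309637
  f(a) × f(c) ≥ 0, new interval: [-0.814375, -0.637500]

After 4 iteration(s), the approximation is c_4 = -0.814375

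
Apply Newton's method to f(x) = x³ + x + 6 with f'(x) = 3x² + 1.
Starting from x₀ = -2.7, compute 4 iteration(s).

f(x) = x³ + x + 6
f'(x) = 3x² + 1
x₀ = -2.7

Newton-Raphson formula: x_{n+1} = x_n - f(x_n)/f'(x_n)

Iteration 1:
  f(-2.700000) = -16.383000
  f'(-2.700000) = 22.870000
  x_1 = -2.700000 - (-16.383000)/22.870000 = -1.983647
Iteration 2:
  f(-1.983647) = -3.789007
  f'(-1.983647) = 12.804563
  x_2 = -1.983647 - (-3.789007)/12.804563 = -1.687736
Iteration 3:
  f(-1.687736) = -0.495172
  f'(-1.687736) = 9.545358
  x_3 = -1.687736 - (-0.495172)/9.545358 = -1.635860
Iteration 4:
  f(-1.635860) = -0.013486
  f'(-1.635860) = 9.028117
  x_4 = -1.635860 - (-0.013486)/9.028117 = -1.634367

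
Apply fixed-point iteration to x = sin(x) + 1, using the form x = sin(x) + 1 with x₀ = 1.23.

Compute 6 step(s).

Equation: x = sin(x) + 1
Fixed-point form: x = sin(x) + 1
x₀ = 1.23

x_1 = g(1.230000) = 1.942489
x_2 = g(1.942489) = 1.931714
x_3 = g(1.931714) = 1.935573
x_4 = g(1.935573) = 1.934203
x_5 = g(1.934203) = 1.934691
x_6 = g(1.934691) = 1.934518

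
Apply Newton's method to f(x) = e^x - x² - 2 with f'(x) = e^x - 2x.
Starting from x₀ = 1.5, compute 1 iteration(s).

f(x) = e^x - x² - 2
f'(x) = e^x - 2x
x₀ = 1.5

Newton-Raphson formula: x_{n+1} = x_n - f(x_n)/f'(x_n)

Iteration 1:
  f(1.500000) = 0.231689
  f'(1.500000) = 1.481689
  x_1 = 1.500000 - 0.231689/1.481689 = 1.343632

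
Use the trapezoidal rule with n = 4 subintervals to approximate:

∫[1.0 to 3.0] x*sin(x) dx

f(x) = x*sin(x)
a = 1.0, b = 3.0, n = 4
h = (b - a)/n = 0.500000

Trapezoidal rule: (h/2)[f(x₀) + 2f(x₁) + 2f(x₂) + ... + f(xₙ)]

x_0 = 1.0000, f(x_0) = 0.841471, coefficient = 1
x_1 = 1.5000, f(x_1) = 1.496242, coefficient = 2
x_2 = 2.0000, f(x_2) = 1.818595, coefficient = 2
x_3 = 2.5000, f(x_3) = 1.496180, coefficient = 2
x_4 = 3.0000, f(x_4) = 0.423360, coefficient = 1

I ≈ (0.500000/2) × 10.886866 = 2.721717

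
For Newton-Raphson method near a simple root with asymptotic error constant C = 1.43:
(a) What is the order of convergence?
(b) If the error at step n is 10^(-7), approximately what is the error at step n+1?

(a) Newton-Raphson has quadratic (order 2) convergence near simple roots.
    This means |e_{n+1}| ≈ C|e_n|².

(b) With |e_n| = 10^(-7) and C = 1.43:
    |e_{n+1}| ≈ 1.43 × (10^(-7))² = 1.43 × 10^(-14)

(a) 2 (quadratic); (b) |e_{n+1}| ≈ 1.430e-14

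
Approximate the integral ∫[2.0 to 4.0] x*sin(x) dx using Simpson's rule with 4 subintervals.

f(x) = x*sin(x)
a = 2.0, b = 4.0, n = 4
h = (b - a)/n = 0.500000

Simpson's rule: (h/3)[f(x₀) + 4f(x₁) + 2f(x₂) + ... + f(xₙ)]

x_0 = 2.0000, f(x_0) = 1.818595, coefficient = 1
x_1 = 2.5000, f(x_1) = 1.496180, coefficient = 4
x_2 = 3.0000, f(x_2) = 0.423360, coefficient = 2
x_3 = 3.5000, f(x_3) = -1.227741, coefficient = 4
x_4 = 4.0000, f(x_4) = -3.027210, coefficient = 1

I ≈ (0.500000/3) × 0.711861 = 0.118644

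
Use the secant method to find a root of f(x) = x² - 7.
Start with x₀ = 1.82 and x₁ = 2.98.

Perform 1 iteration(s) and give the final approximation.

f(x) = x² - 7
x₀ = 1.82, x₁ = 2.98

Secant formula: x_{n+1} = x_n - f(x_n)(x_n - x_{n-1})/(f(x_n) - f(x_{n-1}))

Iteration 1:
  f(1.820000) = -3.687600
  f(2.980000) = 1.880400
  x_2 = 2.980000 - 1.880400×(2.980000 - 1.820000)/(1.880400 - (-3.687600))
       = 2.588250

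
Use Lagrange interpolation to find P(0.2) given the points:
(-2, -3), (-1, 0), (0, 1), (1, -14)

Lagrange interpolation formula:
P(x) = Σ yᵢ × Lᵢ(x)
where Lᵢ(x) = Π_{j≠i} (x - xⱼ)/(xᵢ - xⱼ)

L_0(0.2) = (0.2 - (-1))/(-2 - (-1)) × (0.2 - 0)/(-2 - 0) × (0.2 - 1)/(-2 - 1) = 0.032000
L_1(0.2) = (0.2 - (-2))/(-1 - (-2)) × (0.2 - 0)/(-1 - 0) × (0.2 - 1)/(-1 - 1) = -0.176000
L_2(0.2) = (0.2 - (-2))/(0 - (-2)) × (0.2 - (-1))/(0 - (-1)) × (0.2 - 1)/(0 - 1) = 1.056000
L_3(0.2) = (0.2 - (-2))/(1 - (-2)) × (0.2 - (-1))/(1 - (-1)) × (0.2 - 0)/(1 - 0) = 0.088000

P(0.2) = (-3)×L_0(0.2) + 0×L_1(0.2) + 1×L_2(0.2) + (-14)×L_3(0.2)
P(0.2) = -0.272000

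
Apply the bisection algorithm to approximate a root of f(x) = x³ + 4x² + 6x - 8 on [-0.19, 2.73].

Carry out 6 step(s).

f(x) = x³ + 4x² + 6x - 8
Initial interval: [-0.19, 2.73]

Iteration 1:
  c_1 = (-0.190000 + 2.730000)/2 = 1.270000
  f(c_1) = f(1.270000) = 8.119983
  f(a) × f(c) < 0, new interval: [-0.190000, 1.270000]
Iteration 2:
  c_2 = (-0.190000 + 1.270000)/2 = 0.540000
  f(c_2) = f(0.540000) = -3.436136
  f(a) × f(c) ≥ 0, new interval: [0.540000, 1.270000]
Iteration 3:
  c_3 = (0.540000 + 1.270000)/2 = 0.905000
  f(c_3) = f(0.905000) = 1.447318
  f(a) × f(c) < 0, new interval: [0.540000, 0.905000]
Iteration 4:
  c_4 = (0.540000 + 0.905000)/2 = 0.722500
  f(c_4) = f(0.722500) = -1.199825
  f(a) × f(c) ≥ 0, new interval: [0.722500, 0.905000]
Iteration 5:
  c_5 = (0.722500 + 0.905000)/2 = 0.813750
  f(c_5) = f(0.813750) = 0.070113
  f(a) × f(c) < 0, new interval: [0.722500, 0.813750]
Iteration 6:
  c_6 = (0.722500 + 0.813750)/2 = 0.768125
  f(c_6) = f(0.768125) = -0.577980
  f(a) × f(c) ≥ 0, new interval: [0.768125, 0.813750]

After 6 iteration(s), the approximation is c_6 = 0.768125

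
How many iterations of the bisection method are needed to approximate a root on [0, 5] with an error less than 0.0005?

We need (b-a)/2^n ≤ 0.0005
(5 - 0)/2^n ≤ 0.0005
5/2^n ≤ 0.0005
2^n ≥ 10000
n ≥ log₂(10000) = 13.29
n ≥ 14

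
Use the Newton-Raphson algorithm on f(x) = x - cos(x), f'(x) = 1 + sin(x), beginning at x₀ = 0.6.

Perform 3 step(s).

f(x) = x - cos(x)
f'(x) = 1 + sin(x)
x₀ = 0.6

Newton-Raphson formula: x_{n+1} = x_n - f(x_n)/f'(x_n)

Iteration 1:
  f(0.600000) = -0.225336
  f'(0.600000) = 1.564642
  x_1 = 0.600000 - (-0.225336)/1.564642 = 0.744017
Iteration 2:
  f(0.744017) = 0.008264
  f'(0.744017) = 1.677249
  x_2 = 0.744017 - 0.008264/1.677249 = 0.739090
Iteration 3:
  f(0.739090) = 0.000009
  f'(0.739090) = 1.673616
  x_3 = 0.739090 - 0.000009/1.673616 = 0.739085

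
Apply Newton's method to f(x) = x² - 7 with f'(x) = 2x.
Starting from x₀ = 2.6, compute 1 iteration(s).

f(x) = x² - 7
f'(x) = 2x
x₀ = 2.6

Newton-Raphson formula: x_{n+1} = x_n - f(x_n)/f'(x_n)

Iteration 1:
  f(2.600000) = -0.240000
  f'(2.600000) = 5.200000
  x_1 = 2.600000 - (-0.240000)/5.200000 = 2.646154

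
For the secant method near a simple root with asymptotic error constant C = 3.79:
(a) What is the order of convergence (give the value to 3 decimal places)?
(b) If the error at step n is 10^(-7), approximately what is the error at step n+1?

(a) Secant method has superlinear convergence with order φ = (1+√5)/2 ≈ 1.618.
    This means |e_{n+1}| ≈ C|e_n|^1.618.

(b) With |e_n| = 10^(-7) and C = 3.79:
    |e_{n+1}| ≈ 3.79 × (10^(-7))^1.618 = 3.79 × 10^(-11.33)

(a) ≈ 1.618 (golden ratio); (b) |e_{n+1}| ≈ 1.788e-11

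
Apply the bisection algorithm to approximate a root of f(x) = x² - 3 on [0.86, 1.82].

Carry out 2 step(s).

f(x) = x² - 3
Initial interval: [0.86, 1.82]

Iteration 1:
  c_1 = (0.860000 + 1.820000)/2 = 1.340000
  f(c_1) = f(1.340000) = -1.204400
  f(a) × f(c) ≥ 0, new interval: [1.340000, 1.820000]
Iteration 2:
  c_2 = (1.340000 + 1.820000)/2 = 1.580000
  f(c_2) = f(1.580000) = -0.503600
  f(a) × f(c) ≥ 0, new interval: [1.580000, 1.820000]

After 2 iteration(s), the approximation is c_2 = 1.580000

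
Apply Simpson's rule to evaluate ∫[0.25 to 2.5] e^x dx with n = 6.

f(x) = e^x
a = 0.25, b = 2.5, n = 6
h = (b - a)/n = 0.375000

Simpson's rule: (h/3)[f(x₀) + 4f(x₁) + 2f(x₂) + ... + f(xₙ)]

x_0 = 0.2500, f(x_0) = 1.284025, coefficient = 1
x_1 = 0.6250, f(x_1) = 1.868246, coefficient = 4
x_2 = 1.0000, f(x_2) = 2.718282, coefficient = 2
x_3 = 1.3750, f(x_3) = 3.955077, coefficient = 4
x_4 = 1.7500, f(x_4) = 5.754603, coefficient = 2
x_5 = 2.1250, f(x_5) = 8.372897, coefficient = 4
x_6 = 2.5000, f(x_6) = 12.182494, coefficient = 1

I ≈ (0.375000/3) × 87.197169 = 10.899646
Exact value: 10.898469
Error: 0.001178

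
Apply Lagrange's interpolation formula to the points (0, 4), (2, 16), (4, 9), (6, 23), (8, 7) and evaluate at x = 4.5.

Lagrange interpolation formula:
P(x) = Σ yᵢ × Lᵢ(x)
where Lᵢ(x) = Π_{j≠i} (x - xⱼ)/(xᵢ - xⱼ)

L_0(4.5) = (4.5 - 2)/(0 - 2) × (4.5 - 4)/(0 - 4) × (4.5 - 6)/(0 - 6) × (4.5 - 8)/(0 - 8) = 0.017090
L_1(4.5) = (4.5 - 0)/(2 - 0) × (4.5 - 4)/(2 - 4) × (4.5 - 6)/(2 - 6) × (4.5 - 8)/(2 - 8) = -0.123047
L_2(4.5) = (4.5 - 0)/(4 - 0) × (4.5 - 2)/(4 - 2) × (4.5 - 6)/(4 - 6) × (4.5 - 8)/(4 - 8) = 0.922852
L_3(4.5) = (4.5 - 0)/(6 - 0) × (4.5 - 2)/(6 - 2) × (4.5 - 4)/(6 - 4) × (4.5 - 8)/(6 - 8) = 0.205078
L_4(4.5) = (4.5 - 0)/(8 - 0) × (4.5 - 2)/(8 - 2) × (4.5 - 4)/(8 - 4) × (4.5 - 6)/(8 - 6) = -0.021973

P(4.5) = 4×L_0(4.5) + 16×L_1(4.5) + 9×L_2(4.5) + 23×L_3(4.5) + 7×L_4(4.5)
P(4.5) = 10.968262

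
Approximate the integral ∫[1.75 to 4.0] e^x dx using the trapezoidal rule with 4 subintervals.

f(x) = e^x
a = 1.75, b = 4.0, n = 4
h = (b - a)/n = 0.562500

Trapezoidal rule: (h/2)[f(x₀) + 2f(x₁) + 2f(x₂) + ... + f(xₙ)]

x_0 = 1.7500, f(x_0) = 5.754603, coefficient = 1
x_1 = 2.3125, f(x_1) = 10.099642, coefficient = 2
x_2 = 2.8750, f(x_2) = 17.725424, coefficient = 2
x_3 = 3.4375, f(x_3) = 31.109088, coefficient = 2
x_4 = 4.0000, f(x_4) = 54.598150, coefficient = 1

I ≈ (0.562500/2) × 178.221062 = 50.124674
Exact value: 48.843547
Error: 1.281126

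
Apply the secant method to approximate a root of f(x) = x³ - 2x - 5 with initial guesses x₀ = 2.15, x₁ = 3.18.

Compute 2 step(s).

f(x) = x³ - 2x - 5
x₀ = 2.15, x₁ = 3.18

Secant formula: x_{n+1} = x_n - f(x_n)(x_n - x_{n-1})/(f(x_n) - f(x_{n-1}))

Iteration 1:
  f(2.150000) = 0.638375
  f(3.180000) = 20.797432
  x_2 = 3.180000 - 20.797432×(3.180000 - 2.150000)/(20.797432 - 0.638375)
       = 2.117383
Iteration 2:
  f(3.180000) = 20.797432
  f(2.117383) = 0.258121
  x_3 = 2.117383 - 0.258121×(2.117383 - 3.180000)/(0.258121 - 20.797432)
       = 2.104029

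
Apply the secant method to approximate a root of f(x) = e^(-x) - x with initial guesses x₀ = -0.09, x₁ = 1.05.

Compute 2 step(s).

f(x) = e^(-x) - x
x₀ = -0.09, x₁ = 1.05

Secant formula: x_{n+1} = x_n - f(x_n)(x_n - x_{n-1})/(f(x_n) - f(x_{n-1}))

Iteration 1:
  f(-0.090000) = 1.184174
  f(1.050000) = -0.700062
  x_2 = 1.050000 - (-0.700062)×(1.050000 - (-0.090000))/(-0.700062 - 1.184174)
       = 0.626449
Iteration 2:
  f(1.050000) = -0.700062
  f(0.626449) = -0.091962
  x_3 = 0.626449 - (-0.091962)×(0.626449 - 1.050000)/(-0.091962 - (-0.700062))
       = 0.562396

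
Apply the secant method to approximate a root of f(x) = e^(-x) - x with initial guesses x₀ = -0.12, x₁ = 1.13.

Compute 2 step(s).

f(x) = e^(-x) - x
x₀ = -0.12, x₁ = 1.13

Secant formula: x_{n+1} = x_n - f(x_n)(x_n - x_{n-1})/(f(x_n) - f(x_{n-1}))

Iteration 1:
  f(-0.120000) = 1.247497
  f(1.130000) = -0.806967
  x_2 = 1.130000 - (-0.806967)×(1.130000 - (-0.120000))/(-0.806967 - 1.247497)
       = 0.639016
Iteration 2:
  f(1.130000) = -0.806967
  f(0.639016) = -0.111205
  x_3 = 0.639016 - (-0.111205)×(0.639016 - 1.130000)/(-0.111205 - (-0.806967))
       = 0.560541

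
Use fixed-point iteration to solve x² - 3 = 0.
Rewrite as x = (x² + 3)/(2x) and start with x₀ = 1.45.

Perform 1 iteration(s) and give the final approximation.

Equation: x² - 3 = 0
Fixed-point form: x = (x² + 3)/(2x)
x₀ = 1.45

x_1 = g(1.450000) = 1.759483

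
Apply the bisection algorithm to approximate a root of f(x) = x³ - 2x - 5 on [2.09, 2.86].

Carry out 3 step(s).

f(x) = x³ - 2x - 5
Initial interval: [2.09, 2.86]

Iteration 1:
  c_1 = (2.090000 + 2.860000)/2 = 2.475000
  f(c_1) = f(2.475000) = 5.210922
  f(a) × f(c) < 0, new interval: [2.090000, 2.475000]
Iteration 2:
  c_2 = (2.090000 + 2.475000)/2 = 2.282500
  f(c_2) = f(2.282500) = 2.326383
  f(a) × f(c) < 0, new interval: [2.090000, 2.282500]
Iteration 3:
  c_3 = (2.090000 + 2.282500)/2 = 2.186250
  f(c_3) = f(2.186250) = 1.077095
  f(a) × f(c) < 0, new interval: [2.090000, 2.186250]

After 3 iteration(s), the approximation is c_3 = 2.186250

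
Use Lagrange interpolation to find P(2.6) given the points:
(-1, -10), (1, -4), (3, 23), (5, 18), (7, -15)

Lagrange interpolation formula:
P(x) = Σ yᵢ × Lᵢ(x)
where Lᵢ(x) = Π_{j≠i} (x - xⱼ)/(xᵢ - xⱼ)

L_0(2.6) = (2.6 - 1)/(-1 - 1) × (2.6 - 3)/(-1 - 3) × (2.6 - 5)/(-1 - 5) × (2.6 - 7)/(-1 - 7) = -0.017600
L_1(2.6) = (2.6 - (-1))/(1 - (-1)) × (2.6 - 3)/(1 - 3) × (2.6 - 5)/(1 - 5) × (2.6 - 7)/(1 - 7) = 0.158400
L_2(2.6) = (2.6 - (-1))/(3 - (-1)) × (2.6 - 1)/(3 - 1) × (2.6 - 5)/(3 - 5) × (2.6 - 7)/(3 - 7) = 0.950400
L_3(2.6) = (2.6 - (-1))/(5 - (-1)) × (2.6 - 1)/(5 - 1) × (2.6 - 3)/(5 - 3) × (2.6 - 7)/(5 - 7) = -0.105600
L_4(2.6) = (2.6 - (-1))/(7 - (-1)) × (2.6 - 1)/(7 - 1) × (2.6 - 3)/(7 - 3) × (2.6 - 5)/(7 - 5) = 0.014400

P(2.6) = (-10)×L_0(2.6) + (-4)×L_1(2.6) + 23×L_2(2.6) + 18×L_3(2.6) + (-15)×L_4(2.6)
P(2.6) = 19.284800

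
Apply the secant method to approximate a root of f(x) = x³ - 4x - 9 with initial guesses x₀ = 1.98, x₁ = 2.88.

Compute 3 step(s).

f(x) = x³ - 4x - 9
x₀ = 1.98, x₁ = 2.88

Secant formula: x_{n+1} = x_n - f(x_n)(x_n - x_{n-1})/(f(x_n) - f(x_{n-1}))

Iteration 1:
  f(1.980000) = -9.157608
  f(2.880000) = 3.367872
  x_2 = 2.880000 - 3.367872×(2.880000 - 1.980000)/(3.367872 - (-9.157608))
       = 2.638006
Iteration 2:
  f(2.880000) = 3.367872
  f(2.638006) = -1.193932
  x_3 = 2.638006 - (-1.193932)×(2.638006 - 2.880000)/(-1.193932 - 3.367872)
       = 2.701342
Iteration 3:
  f(2.638006) = -1.193932
  f(2.701342) = -0.093005
  x_4 = 2.701342 - (-0.093005)×(2.701342 - 2.638006)/(-0.093005 - (-1.193932))
       = 2.706692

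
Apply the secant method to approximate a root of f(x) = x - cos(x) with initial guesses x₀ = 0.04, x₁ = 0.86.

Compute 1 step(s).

f(x) = x - cos(x)
x₀ = 0.04, x₁ = 0.86

Secant formula: x_{n+1} = x_n - f(x_n)(x_n - x_{n-1})/(f(x_n) - f(x_{n-1}))

Iteration 1:
  f(0.040000) = -0.959200
  f(0.860000) = 0.207563
  x_2 = 0.860000 - 0.207563×(0.860000 - 0.040000)/(0.207563 - (-0.959200))
       = 0.714125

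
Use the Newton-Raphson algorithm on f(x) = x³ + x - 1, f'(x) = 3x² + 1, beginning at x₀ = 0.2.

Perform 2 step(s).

f(x) = x³ + x - 1
f'(x) = 3x² + 1
x₀ = 0.2

Newton-Raphson formula: x_{n+1} = x_n - f(x_n)/f'(x_n)

Iteration 1:
  f(0.200000) = -0.792000
  f'(0.200000) = 1.120000
  x_1 = 0.200000 - (-0.792000)/1.120000 = 0.907143
Iteration 2:
  f(0.907143) = 0.653638
  f'(0.907143) = 3.468724
  x_2 = 0.907143 - 0.653638/3.468724 = 0.718705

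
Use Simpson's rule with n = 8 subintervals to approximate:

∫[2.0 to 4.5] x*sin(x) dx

f(x) = x*sin(x)
a = 2.0, b = 4.5, n = 8
h = (b - a)/n = 0.312500

Simpson's rule: (h/3)[f(x₀) + 4f(x₁) + 2f(x₂) + ... + f(xₙ)]

x_0 = 2.0000, f(x_0) = 1.818595, coefficient = 1
x_1 = 2.3125, f(x_1) = 1.705050, coefficient = 4
x_2 = 2.6250, f(x_2) = 1.296541, coefficient = 2
x_3 = 2.9375, f(x_3) = 0.595369, coefficient = 4
x_4 = 3.2500, f(x_4) = -0.351634, coefficient = 2
x_5 = 3.5625, f(x_5) = -1.455598, coefficient = 4
x_6 = 3.8750, f(x_6) = -2.593944, coefficient = 2
x_7 = 4.1875, f(x_7) = -3.623777, coefficient = 4
x_8 = 4.5000, f(x_8) = -4.398886, coefficient = 1

I ≈ (0.312500/3) × -16.994190 = -1.770228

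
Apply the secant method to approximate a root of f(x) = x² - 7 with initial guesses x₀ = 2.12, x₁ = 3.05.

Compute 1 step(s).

f(x) = x² - 7
x₀ = 2.12, x₁ = 3.05

Secant formula: x_{n+1} = x_n - f(x_n)(x_n - x_{n-1})/(f(x_n) - f(x_{n-1}))

Iteration 1:
  f(2.120000) = -2.505600
  f(3.050000) = 2.302500
  x_2 = 3.050000 - 2.302500×(3.050000 - 2.120000)/(2.302500 - (-2.505600))
       = 2.604642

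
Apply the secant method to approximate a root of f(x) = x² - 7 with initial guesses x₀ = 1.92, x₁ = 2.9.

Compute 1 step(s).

f(x) = x² - 7
x₀ = 1.92, x₁ = 2.9

Secant formula: x_{n+1} = x_n - f(x_n)(x_n - x_{n-1})/(f(x_n) - f(x_{n-1}))

Iteration 1:
  f(1.920000) = -3.313600
  f(2.900000) = 1.410000
  x_2 = 2.900000 - 1.410000×(2.900000 - 1.920000)/(1.410000 - (-3.313600))
       = 2.607469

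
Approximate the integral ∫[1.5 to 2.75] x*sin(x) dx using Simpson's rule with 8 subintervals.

f(x) = x*sin(x)
a = 1.5, b = 2.75, n = 8
h = (b - a)/n = 0.156250

Simpson's rule: (h/3)[f(x₀) + 4f(x₁) + 2f(x₂) + ... + f(xₙ)]

x_0 = 1.5000, f(x_0) = 1.496242, coefficient = 1
x_1 = 1.6562, f(x_1) = 1.650206, coefficient = 4
x_2 = 1.8125, f(x_2) = 1.759814, coefficient = 2
x_3 = 1.9688, f(x_3) = 1.814904, coefficient = 4
x_4 = 2.1250, f(x_4) = 1.806930, coefficient = 2
x_5 = 2.2812, f(x_5) = 1.729338, coefficient = 4
x_6 = 2.4375, f(x_6) = 1.577897, coefficient = 2
x_7 = 2.5938, f(x_7) = 1.350946, coefficient = 4
x_8 = 2.7500, f(x_8) = 1.049568, coefficient = 1

I ≈ (0.156250/3) × 39.016671 = 2.032118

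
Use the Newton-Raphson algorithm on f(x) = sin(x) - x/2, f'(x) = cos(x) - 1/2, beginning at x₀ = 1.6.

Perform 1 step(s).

f(x) = sin(x) - x/2
f'(x) = cos(x) - 1/2
x₀ = 1.6

Newton-Raphson formula: x_{n+1} = x_n - f(x_n)/f'(x_n)

Iteration 1:
  f(1.600000) = 0.199574
  f'(1.600000) = -0.529200
  x_1 = 1.600000 - 0.199574/(-0.529200) = 1.977124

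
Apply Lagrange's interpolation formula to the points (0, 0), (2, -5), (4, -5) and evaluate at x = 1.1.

Lagrange interpolation formula:
P(x) = Σ yᵢ × Lᵢ(x)
where Lᵢ(x) = Π_{j≠i} (x - xⱼ)/(xᵢ - xⱼ)

L_0(1.1) = (1.1 - 2)/(0 - 2) × (1.1 - 4)/(0 - 4) = 0.326250
L_1(1.1) = (1.1 - 0)/(2 - 0) × (1.1 - 4)/(2 - 4) = 0.797500
L_2(1.1) = (1.1 - 0)/(4 - 0) × (1.1 - 2)/(4 - 2) = -0.123750

P(1.1) = 0×L_0(1.1) + (-5)×L_1(1.1) + (-5)×L_2(1.1)
P(1.1) = -3.368750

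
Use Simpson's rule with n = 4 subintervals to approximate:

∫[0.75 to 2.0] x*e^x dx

f(x) = x*e^x
a = 0.75, b = 2.0, n = 4
h = (b - a)/n = 0.312500

Simpson's rule: (h/3)[f(x₀) + 4f(x₁) + 2f(x₂) + ... + f(xₙ)]

x_0 = 0.7500, f(x_0) = 1.587750, coefficient = 1
x_1 = 1.0625, f(x_1) = 3.074446, coefficient = 4
x_2 = 1.3750, f(x_2) = 5.438230, coefficient = 2
x_3 = 1.6875, f(x_3) = 9.122539, coefficient = 4
x_4 = 2.0000, f(x_4) = 14.778112, coefficient = 1

I ≈ (0.312500/3) × 76.030261 = 7.919819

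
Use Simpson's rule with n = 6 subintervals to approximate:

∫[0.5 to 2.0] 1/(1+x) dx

f(x) = 1/(1+x)
a = 0.5, b = 2.0, n = 6
h = (b - a)/n = 0.250000

Simpson's rule: (h/3)[f(x₀) + 4f(x₁) + 2f(x₂) + ... + f(xₙ)]

x_0 = 0.5000, f(x_0) = 0.666667, coefficient = 1
x_1 = 0.7500, f(x_1) = 0.571429, coefficient = 4
x_2 = 1.0000, f(x_2) = 0.500000, coefficient = 2
x_3 = 1.2500, f(x_3) = 0.444444, coefficient = 4
x_4 = 1.5000, f(x_4) = 0.400000, coefficient = 2
x_5 = 1.7500, f(x_5) = 0.363636, coefficient = 4
x_6 = 2.0000, f(x_6) = 0.333333, coefficient = 1

I ≈ (0.250000/3) × 8.318038 = 0.693170
Exact value: 0.693147
Error: 0.000023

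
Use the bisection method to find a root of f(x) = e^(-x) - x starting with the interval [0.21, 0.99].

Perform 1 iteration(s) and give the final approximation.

f(x) = e^(-x) - x
Initial interval: [0.21, 0.99]

Iteration 1:
  c_1 = (0.210000 + 0.990000)/2 = 0.600000
  f(c_1) = f(0.600000) = -0.051188
  f(a) × f(c) < 0, new interval: [0.210000, 0.600000]

After 1 iteration(s), the approximation is c_1 = 0.600000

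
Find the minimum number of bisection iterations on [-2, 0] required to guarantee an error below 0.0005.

We need (b-a)/2^n ≤ 0.0005
(0 - (-2))/2^n ≤ 0.0005
2/2^n ≤ 0.0005
2^n ≥ 4000
n ≥ log₂(4000) = 11.97
n ≥ 12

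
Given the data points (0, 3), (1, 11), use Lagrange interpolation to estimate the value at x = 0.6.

Lagrange interpolation formula:
P(x) = Σ yᵢ × Lᵢ(x)
where Lᵢ(x) = Π_{j≠i} (x - xⱼ)/(xᵢ - xⱼ)

L_0(0.6) = (0.6 - 1)/(0 - 1) = 0.400000
L_1(0.6) = (0.6 - 0)/(1 - 0) = 0.600000

P(0.6) = 3×L_0(0.6) + 11×L_1(0.6)
P(0.6) = 7.800000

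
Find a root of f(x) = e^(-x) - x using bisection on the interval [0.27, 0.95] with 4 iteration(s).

f(x) = e^(-x) - x
Initial interval: [0.27, 0.95]

Iteration 1:
  c_1 = (0.270000 + 0.950000)/2 = 0.610000
  f(c_1) = f(0.610000) = -0.066649
  f(a) × f(c) < 0, new interval: [0.270000, 0.610000]
Iteration 2:
  c_2 = (0.270000 + 0.610000)/2 = 0.440000
  f(c_2) = f(0.440000) = 0.204036
  f(a) × f(c) ≥ 0, new interval: [0.440000, 0.610000]
Iteration 3:
  c_3 = (0.440000 + 0.610000)/2 = 0.525000
  f(c_3) = f(0.525000) = 0.066555
  f(a) × f(c) ≥ 0, new interval: [0.525000, 0.610000]
Iteration 4:
  c_4 = (0.525000 + 0.610000)/2 = 0.567500
  f(c_4) = f(0.567500) = -0.000559
  f(a) × f(c) < 0, new interval: [0.525000, 0.567500]

After 4 iteration(s), the approximation is c_4 = 0.567500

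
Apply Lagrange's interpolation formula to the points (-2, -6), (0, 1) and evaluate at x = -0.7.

Lagrange interpolation formula:
P(x) = Σ yᵢ × Lᵢ(x)
where Lᵢ(x) = Π_{j≠i} (x - xⱼ)/(xᵢ - xⱼ)

L_0(-0.7) = (-0.7 - 0)/(-2 - 0) = 0.350000
L_1(-0.7) = (-0.7 - (-2))/(0 - (-2)) = 0.650000

P(-0.7) = (-6)×L_0(-0.7) + 1×L_1(-0.7)
P(-0.7) = -1.450000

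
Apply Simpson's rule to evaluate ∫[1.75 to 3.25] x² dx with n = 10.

f(x) = x²
a = 1.75, b = 3.25, n = 10
h = (b - a)/n = 0.150000

Simpson's rule: (h/3)[f(x₀) + 4f(x₁) + 2f(x₂) + ... + f(xₙ)]

x_0 = 1.7500, f(x_0) = 3.062500, coefficient = 1
x_1 = 1.9000, f(x_1) = 3.610000, coefficient = 4
x_2 = 2.0500, f(x_2) = 4.202500, coefficient = 2
x_3 = 2.2000, f(x_3) = 4.840000, coefficient = 4
x_4 = 2.3500, f(x_4) = 5.522500, coefficient = 2
x_5 = 2.5000, f(x_5) = 6.250000, coefficient = 4
x_6 = 2.6500, f(x_6) = 7.022500, coefficient = 2
x_7 = 2.8000, f(x_7) = 7.840000, coefficient = 4
x_8 = 2.9500, f(x_8) = 8.702500, coefficient = 2
x_9 = 3.1000, f(x_9) = 9.610000, coefficient = 4
x_10 = 3.2500, f(x_10) = 10.562500, coefficient = 1

I ≈ (0.150000/3) × 193.125000 = 9.656250
Exact value: 9.656250
Error: 0.000000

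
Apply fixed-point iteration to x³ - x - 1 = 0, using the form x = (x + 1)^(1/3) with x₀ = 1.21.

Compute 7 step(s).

Equation: x³ - x - 1 = 0
Fixed-point form: x = (x + 1)^(1/3)
x₀ = 1.21

x_1 = g(1.210000) = 1.302559
x_2 = g(1.302559) = 1.320496
x_3 = g(1.320496) = 1.323915
x_4 = g(1.323915) = 1.324566
x_5 = g(1.324566) = 1.324689
x_6 = g(1.324689) = 1.324712
x_7 = g(1.324712) = 1.324717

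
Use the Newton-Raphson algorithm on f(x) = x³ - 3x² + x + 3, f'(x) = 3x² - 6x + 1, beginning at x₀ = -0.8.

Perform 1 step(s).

f(x) = x³ - 3x² + x + 3
f'(x) = 3x² - 6x + 1
x₀ = -0.8

Newton-Raphson formula: x_{n+1} = x_n - f(x_n)/f'(x_n)

Iteration 1:
  f(-0.800000) = -0.232000
  f'(-0.800000) = 7.720000
  x_1 = -0.800000 - (-0.232000)/7.720000 = -0.769948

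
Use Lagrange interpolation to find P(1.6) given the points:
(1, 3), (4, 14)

Lagrange interpolation formula:
P(x) = Σ yᵢ × Lᵢ(x)
where Lᵢ(x) = Π_{j≠i} (x - xⱼ)/(xᵢ - xⱼ)

L_0(1.6) = (1.6 - 4)/(1 - 4) = 0.800000
L_1(1.6) = (1.6 - 1)/(4 - 1) = 0.200000

P(1.6) = 3×L_0(1.6) + 14×L_1(1.6)
P(1.6) = 5.200000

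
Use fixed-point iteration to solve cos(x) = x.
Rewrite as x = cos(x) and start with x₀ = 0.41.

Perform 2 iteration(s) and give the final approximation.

Equation: cos(x) = x
Fixed-point form: x = cos(x)
x₀ = 0.41

x_1 = g(0.410000) = 0.917121
x_2 = g(0.917121) = 0.608108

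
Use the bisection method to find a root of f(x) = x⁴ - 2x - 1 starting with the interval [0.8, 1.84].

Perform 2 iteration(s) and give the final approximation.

f(x) = x⁴ - 2x - 1
Initial interval: [0.8, 1.84]

Iteration 1:
  c_1 = (0.800000 + 1.840000)/2 = 1.320000
  f(c_1) = f(1.320000) = -0.604042
  f(a) × f(c) ≥ 0, new interval: [1.320000, 1.840000]
Iteration 2:
  c_2 = (1.320000 + 1.840000)/2 = 1.580000
  f(c_2) = f(1.580000) = 2.072013
  f(a) × f(c) < 0, new interval: [1.320000, 1.580000]

After 2 iteration(s), the approximation is c_2 = 1.580000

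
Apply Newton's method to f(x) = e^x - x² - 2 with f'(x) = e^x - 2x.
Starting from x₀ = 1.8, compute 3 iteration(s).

f(x) = e^x - x² - 2
f'(x) = e^x - 2x
x₀ = 1.8

Newton-Raphson formula: x_{n+1} = x_n - f(x_n)/f'(x_n)

Iteration 1:
  f(1.800000) = 0.809647
  f'(1.800000) = 2.449647
  x_1 = 1.800000 - 0.809647/2.449647 = 1.469484
Iteration 2:
  f(1.469484) = 0.187608
  f'(1.469484) = 1.408024
  x_2 = 1.469484 - 0.187608/1.408024 = 1.336242
Iteration 3:
  f(1.336242) = 0.019175
  f'(1.336242) = 1.132234
  x_3 = 1.336242 - 0.019175/1.132234 = 1.319306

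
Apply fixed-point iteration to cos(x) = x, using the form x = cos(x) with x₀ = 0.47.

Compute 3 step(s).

Equation: cos(x) = x
Fixed-point form: x = cos(x)
x₀ = 0.47

x_1 = g(0.470000) = 0.891568
x_2 = g(0.891568) = 0.628193
x_3 = g(0.628193) = 0.809091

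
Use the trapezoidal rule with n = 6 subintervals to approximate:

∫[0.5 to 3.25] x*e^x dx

f(x) = x*e^x
a = 0.5, b = 3.25, n = 6
h = (b - a)/n = 0.458333

Trapezoidal rule: (h/2)[f(x₀) + 2f(x₁) + 2f(x₂) + ... + f(xₙ)]

x_0 = 0.5000, f(x_0) = 0.824361, coefficient = 1
x_1 = 0.9583, f(x_1) = 2.498708, coefficient = 2
x_2 = 1.4167, f(x_2) = 5.841417, coefficient = 2
x_3 = 1.8750, f(x_3) = 12.226536, coefficient = 2
x_4 = 2.3333, f(x_4) = 24.061937, coefficient = 2
x_5 = 2.7917, f(x_5) = 45.526995, coefficient = 2
x_6 = 3.2500, f(x_6) = 83.818605, coefficient = 1

I ≈ (0.458333/2) × 264.954150 = 60.718659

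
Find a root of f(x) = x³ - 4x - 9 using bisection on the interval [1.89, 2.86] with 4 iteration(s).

f(x) = x³ - 4x - 9
Initial interval: [1.89, 2.86]

Iteration 1:
  c_1 = (1.890000 + 2.860000)/2 = 2.375000
  f(c_1) = f(2.375000) = -5.103516
  f(a) × f(c) ≥ 0, new interval: [2.375000, 2.860000]
Iteration 2:
  c_2 = (2.375000 + 2.860000)/2 = 2.617500
  f(c_2) = f(2.617500) = -1.536706
  f(a) × f(c) ≥ 0, new interval: [2.617500, 2.860000]
Iteration 3:
  c_3 = (2.617500 + 2.860000)/2 = 2.738750
  f(c_3) = f(2.738750) = 0.587683
  f(a) × f(c) < 0, new interval: [2.617500, 2.738750]
Iteration 4:
  c_4 = (2.617500 + 2.738750)/2 = 2.678125
  f(c_4) = f(2.678125) = -0.504041
  f(a) × f(c) ≥ 0, new interval: [2.678125, 2.738750]

After 4 iteration(s), the approximation is c_4 = 2.678125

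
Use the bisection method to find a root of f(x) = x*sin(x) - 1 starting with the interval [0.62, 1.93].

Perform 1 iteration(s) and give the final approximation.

f(x) = x*sin(x) - 1
Initial interval: [0.62, 1.93]

Iteration 1:
  c_1 = (0.620000 + 1.930000)/2 = 1.275000
  f(c_1) = f(1.275000) = 0.219627
  f(a) × f(c) < 0, new interval: [0.620000, 1.275000]

After 1 iteration(s), the approximation is c_1 = 1.275000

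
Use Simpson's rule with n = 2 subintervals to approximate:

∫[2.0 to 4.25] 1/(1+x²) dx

f(x) = 1/(1+x²)
a = 2.0, b = 4.25, n = 2
h = (b - a)/n = 1.125000

Simpson's rule: (h/3)[f(x₀) + 4f(x₁) + 2f(x₂) + ... + f(xₙ)]

x_0 = 2.0000, f(x_0) = 0.200000, coefficient = 1
x_1 = 3.1250, f(x_1) = 0.092888, coefficient = 4
x_2 = 4.2500, f(x_2) = 0.052459, coefficient = 1

I ≈ (1.125000/3) × 0.624012 = 0.234004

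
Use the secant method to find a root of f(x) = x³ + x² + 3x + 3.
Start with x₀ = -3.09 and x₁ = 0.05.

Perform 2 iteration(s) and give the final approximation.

f(x) = x³ + x² + 3x + 3
x₀ = -3.09, x₁ = 0.05

Secant formula: x_{n+1} = x_n - f(x_n)(x_n - x_{n-1})/(f(x_n) - f(x_{n-1}))

Iteration 1:
  f(-3.090000) = -26.225529
  f(0.050000) = 3.152625
  x_2 = 0.050000 - 3.152625×(0.050000 - (-3.090000))/(3.152625 - (-26.225529))
       = -0.286959
Iteration 2:
  f(0.050000) = 3.152625
  f(-0.286959) = 2.197838
  x_3 = -0.286959 - 2.197838×(-0.286959 - 0.050000)/(2.197838 - 3.152625)
       = -1.062611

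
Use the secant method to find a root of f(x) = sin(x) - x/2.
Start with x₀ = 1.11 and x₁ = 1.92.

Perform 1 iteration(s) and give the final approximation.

f(x) = sin(x) - x/2
x₀ = 1.11, x₁ = 1.92

Secant formula: x_{n+1} = x_n - f(x_n)(x_n - x_{n-1})/(f(x_n) - f(x_{n-1}))

Iteration 1:
  f(1.110000) = 0.340699
  f(1.920000) = -0.020355
  x_2 = 1.920000 - (-0.020355)×(1.920000 - 1.110000)/(-0.020355 - 0.340699)
       = 1.874336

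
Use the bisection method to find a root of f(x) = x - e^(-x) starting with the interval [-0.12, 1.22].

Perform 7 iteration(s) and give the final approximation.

f(x) = x - e^(-x)
Initial interval: [-0.12, 1.22]

Iteration 1:
  c_1 = (-0.120000 + 1.220000)/2 = 0.550000
  f(c_1) = f(0.550000) = -0.026950
  f(a) × f(c) ≥ 0, new interval: [0.550000, 1.220000]
Iteration 2:
  c_2 = (0.550000 + 1.220000)/2 = 0.885000
  f(c_2) = f(0.885000) = 0.472286
  f(a) × f(c) < 0, new interval: [0.550000, 0.885000]
Iteration 3:
  c_3 = (0.550000 + 0.885000)/2 = 0.717500
  f(c_3) = f(0.717500) = 0.229529
  f(a) × f(c) < 0, new interval: [0.550000, 0.717500]
Iteration 4:
  c_4 = (0.550000 + 0.717500)/2 = 0.633750
  f(c_4) = f(0.633750) = 0.103152
  f(a) × f(c) < 0, new interval: [0.550000, 0.633750]
Iteration 5:
  c_5 = (0.550000 + 0.633750)/2 = 0.591875
  f(c_5) = f(0.591875) = 0.038586
  f(a) × f(c) < 0, new interval: [0.550000, 0.591875]
Iteration 6:
  c_6 = (0.550000 + 0.591875)/2 = 0.570938
  f(c_6) = f(0.570938) = 0.005942
  f(a) × f(c) < 0, new interval: [0.550000, 0.570938]
Iteration 7:
  c_7 = (0.550000 + 0.570938)/2 = 0.560469
  f(c_7) = f(0.560469) = -0.010473
  f(a) × f(c) ≥ 0, new interval: [0.560469, 0.570938]

After 7 iteration(s), the approximation is c_7 = 0.560469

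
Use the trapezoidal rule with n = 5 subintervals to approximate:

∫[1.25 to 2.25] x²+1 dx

f(x) = x²+1
a = 1.25, b = 2.25, n = 5
h = (b - a)/n = 0.200000

Trapezoidal rule: (h/2)[f(x₀) + 2f(x₁) + 2f(x₂) + ... + f(xₙ)]

x_0 = 1.2500, f(x_0) = 2.562500, coefficient = 1
x_1 = 1.4500, f(x_1) = 3.102500, coefficient = 2
x_2 = 1.6500, f(x_2) = 3.722500, coefficient = 2
x_3 = 1.8500, f(x_3) = 4.422500, coefficient = 2
x_4 = 2.0500, f(x_4) = 5.202500, coefficient = 2
x_5 = 2.2500, f(x_5) = 6.062500, coefficient = 1

I ≈ (0.200000/2) × 41.525000 = 4.152500
Exact value: 4.145833
Error: 0.006667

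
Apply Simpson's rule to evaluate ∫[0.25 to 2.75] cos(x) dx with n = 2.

f(x) = cos(x)
a = 0.25, b = 2.75, n = 2
h = (b - a)/n = 1.250000

Simpson's rule: (h/3)[f(x₀) + 4f(x₁) + 2f(x₂) + ... + f(xₙ)]

x_0 = 0.2500, f(x_0) = 0.968912, coefficient = 1
x_1 = 1.5000, f(x_1) = 0.070737, coefficient = 4
x_2 = 2.7500, f(x_2) = -0.924302, coefficient = 1

I ≈ (1.250000/3) × 0.327559 = 0.136483
Exact value: 0.134257
Error: 0.002226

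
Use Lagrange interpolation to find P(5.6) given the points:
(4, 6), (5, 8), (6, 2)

Lagrange interpolation formula:
P(x) = Σ yᵢ × Lᵢ(x)
where Lᵢ(x) = Π_{j≠i} (x - xⱼ)/(xᵢ - xⱼ)

L_0(5.6) = (5.6 - 5)/(4 - 5) × (5.6 - 6)/(4 - 6) = -0.120000
L_1(5.6) = (5.6 - 4)/(5 - 4) × (5.6 - 6)/(5 - 6) = 0.640000
L_2(5.6) = (5.6 - 4)/(6 - 4) × (5.6 - 5)/(6 - 5) = 0.480000

P(5.6) = 6×L_0(5.6) + 8×L_1(5.6) + 2×L_2(5.6)
P(5.6) = 5.360000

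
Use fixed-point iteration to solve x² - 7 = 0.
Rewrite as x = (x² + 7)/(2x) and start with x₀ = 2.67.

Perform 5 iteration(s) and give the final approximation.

Equation: x² - 7 = 0
Fixed-point form: x = (x² + 7)/(2x)
x₀ = 2.67

x_1 = g(2.670000) = 2.645861
x_2 = g(2.645861) = 2.645751
x_3 = g(2.645751) = 2.645751
x_4 = g(2.645751) = 2.645751
x_5 = g(2.645751) = 2.645751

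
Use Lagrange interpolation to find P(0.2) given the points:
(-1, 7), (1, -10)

Lagrange interpolation formula:
P(x) = Σ yᵢ × Lᵢ(x)
where Lᵢ(x) = Π_{j≠i} (x - xⱼ)/(xᵢ - xⱼ)

L_0(0.2) = (0.2 - 1)/(-1 - 1) = 0.400000
L_1(0.2) = (0.2 - (-1))/(1 - (-1)) = 0.600000

P(0.2) = 7×L_0(0.2) + (-10)×L_1(0.2)
P(0.2) = -3.200000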